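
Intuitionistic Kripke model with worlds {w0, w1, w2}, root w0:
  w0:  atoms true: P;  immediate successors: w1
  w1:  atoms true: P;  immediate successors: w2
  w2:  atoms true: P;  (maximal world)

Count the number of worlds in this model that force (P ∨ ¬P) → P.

3

w0: forces it.
w1: forces it.
w2: forces it.
Worlds forcing the formula: {w0, w1, w2}.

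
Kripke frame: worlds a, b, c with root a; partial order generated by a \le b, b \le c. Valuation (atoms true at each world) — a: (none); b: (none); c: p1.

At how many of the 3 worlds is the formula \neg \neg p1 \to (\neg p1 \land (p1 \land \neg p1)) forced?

a: does not force it — a \nVdash \neg \neg p1 \to (\neg p1 \land (p1 \land \neg p1)): already at a itself, a \Vdash \neg \neg p1 but a \nVdash \neg p1 \land (p1 \land \neg p1).
b: does not force it.
c: does not force it.
Worlds forcing the formula: { }.

0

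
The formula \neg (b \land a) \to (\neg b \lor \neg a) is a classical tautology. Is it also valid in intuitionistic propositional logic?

This is the constructively invalid direction of De Morgan's law for conjunction, which is not intuitionistically valid.
A Kripke countermodel: worlds 0, 1, 2; order generated by 0 \le 1, 0 \le 2; atoms true at each world — 0:{}; 1:{b}; 2:{a}.
0 \nVdash \neg (b \land a) \to (\neg b \lor \neg a): already at 0 itself, 0 \Vdash \neg (b \land a) but 0 \nVdash \neg b \lor \neg a.
0 \nVdash \neg b \lor \neg a: neither disjunct is forced at 0.
0 \nVdash \neg b since 1 is accessible from 0 and 1 \Vdash b.
So the root 0 does not force the formula.

No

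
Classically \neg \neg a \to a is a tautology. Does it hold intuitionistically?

No

This is double-negation elimination, which is not intuitionistically valid.
A Kripke countermodel: worlds 0, 1; order generated by 0 \le 1; atoms true at each world — 0:{}; 1:{a}.
0 \nVdash \neg \neg a \to a: already at 0 itself, 0 \Vdash \neg \neg a but 0 \nVdash a.
0 lacks atom a, so 0 \nVdash a.
So the root 0 does not force the formula.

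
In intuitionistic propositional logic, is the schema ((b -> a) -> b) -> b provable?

This is Peirce's law, which is not intuitionistically valid.
A Kripke countermodel: worlds u0, u1; order generated by u0 <= u1; atoms true at each world — u0:{}; u1:{b}.
u0 ||-/- ((b -> a) -> b) -> b: already at u0 itself, u0 ||- (b -> a) -> b but u0 ||-/- b.
u0 lacks atom b, so u0 ||-/- b.
So the root u0 does not force the formula.

No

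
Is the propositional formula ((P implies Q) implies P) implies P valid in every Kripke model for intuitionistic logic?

This is Peirce's law, which is not intuitionistically valid.
A Kripke countermodel: worlds u0, u1; order generated by u0 <= u1; atoms true at each world — u0:{}; u1:{P}.
u0 does not force ((P implies Q) implies P) implies P: already at u0 itself, u0 forces (P implies Q) implies P but u0 does not force P.
u0 lacks atom P, so u0 does not force P.
So the root u0 does not force the formula.

No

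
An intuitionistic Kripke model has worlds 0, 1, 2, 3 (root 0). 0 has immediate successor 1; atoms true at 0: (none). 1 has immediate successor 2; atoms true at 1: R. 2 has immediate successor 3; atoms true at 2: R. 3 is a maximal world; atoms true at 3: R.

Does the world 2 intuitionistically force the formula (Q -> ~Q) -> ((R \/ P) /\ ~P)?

Yes

2 ||- (Q -> ~Q) -> ((R \/ P) /\ ~P): every world accessible from 2 that forces Q -> ~Q (namely 2, 3) also forces (R \/ P) /\ ~P.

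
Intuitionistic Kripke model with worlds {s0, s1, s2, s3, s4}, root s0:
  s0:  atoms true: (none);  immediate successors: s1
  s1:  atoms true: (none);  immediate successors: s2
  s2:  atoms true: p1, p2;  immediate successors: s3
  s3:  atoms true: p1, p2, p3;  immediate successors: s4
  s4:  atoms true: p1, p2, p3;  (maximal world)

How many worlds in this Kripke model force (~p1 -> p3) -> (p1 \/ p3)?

s0: does not force it — s0 ||-/- (~p1 -> p3) -> (p1 \/ p3): already at s0 itself, s0 ||- ~p1 -> p3 but s0 ||-/- p1 \/ p3.
s1: does not force it — s1 ||-/- (~p1 -> p3) -> (p1 \/ p3): already at s1 itself, s1 ||- ~p1 -> p3 but s1 ||-/- p1 \/ p3.
s2: forces it.
s3: forces it.
s4: forces it.
Worlds forcing the formula: {s2, s3, s4}.

3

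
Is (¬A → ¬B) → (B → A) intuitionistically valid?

No

This is the converse of contraposition, which is not intuitionistically valid.
A Kripke countermodel: worlds 0, 1; order generated by 0 ≤ 1; atoms true at each world — 0:{B}; 1:{A,B}.
0 ⊮ (¬A → ¬B) → (B → A): already at 0 itself, 0 ⊩ ¬A → ¬B but 0 ⊮ B → A.
0 ⊮ B → A: already at 0 itself, 0 ⊩ B but 0 ⊮ A.
0 lacks atom A, so 0 ⊮ A.
So the root 0 does not force the formula.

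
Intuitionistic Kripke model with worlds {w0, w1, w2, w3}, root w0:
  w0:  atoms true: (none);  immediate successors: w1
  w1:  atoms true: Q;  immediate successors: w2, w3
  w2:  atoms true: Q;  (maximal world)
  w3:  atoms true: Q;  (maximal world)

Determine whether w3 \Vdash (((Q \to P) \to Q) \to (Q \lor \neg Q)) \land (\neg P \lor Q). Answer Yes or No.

Yes

w3 \Vdash (((Q \to P) \to Q) \to (Q \lor \neg Q)) \land (\neg P \lor Q) since w3 forces both conjuncts.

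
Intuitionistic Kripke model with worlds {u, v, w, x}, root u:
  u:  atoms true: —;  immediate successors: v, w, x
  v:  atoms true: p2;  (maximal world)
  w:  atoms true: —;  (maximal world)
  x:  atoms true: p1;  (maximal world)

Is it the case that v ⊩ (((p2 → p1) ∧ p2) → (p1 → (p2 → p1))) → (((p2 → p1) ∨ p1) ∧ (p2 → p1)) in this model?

No

v ⊮ (((p2 → p1) ∧ p2) → (p1 → (p2 → p1))) → (((p2 → p1) ∨ p1) ∧ (p2 → p1)): already at v itself, v ⊩ ((p2 → p1) ∧ p2) → (p1 → (p2 → p1)) but v ⊮ ((p2 → p1) ∨ p1) ∧ (p2 → p1).
v ⊮ ((p2 → p1) ∨ p1) ∧ (p2 → p1) since v fails (p2 → p1) ∨ p1.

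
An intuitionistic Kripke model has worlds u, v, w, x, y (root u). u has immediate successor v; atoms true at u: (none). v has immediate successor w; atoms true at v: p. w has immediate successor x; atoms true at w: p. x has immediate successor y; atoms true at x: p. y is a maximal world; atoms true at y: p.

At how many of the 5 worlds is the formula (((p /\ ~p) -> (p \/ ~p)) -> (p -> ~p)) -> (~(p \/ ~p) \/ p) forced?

5

u: forces it.
v: forces it.
w: forces it.
x: forces it.
y: forces it.
Worlds forcing the formula: {u, v, w, x, y}.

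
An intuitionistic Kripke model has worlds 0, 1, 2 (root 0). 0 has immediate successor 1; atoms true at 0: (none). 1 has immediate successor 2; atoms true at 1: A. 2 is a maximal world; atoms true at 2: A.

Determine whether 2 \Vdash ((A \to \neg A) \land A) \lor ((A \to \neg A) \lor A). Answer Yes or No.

2 \Vdash ((A \to \neg A) \land A) \lor ((A \to \neg A) \lor A) via the disjunct (A \to \neg A) \lor A.

Yes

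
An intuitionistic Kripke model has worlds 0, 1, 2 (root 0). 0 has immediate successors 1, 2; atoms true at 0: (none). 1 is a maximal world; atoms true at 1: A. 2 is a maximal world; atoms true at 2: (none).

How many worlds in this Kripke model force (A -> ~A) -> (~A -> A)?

0: does not force it — 0 ||-/- (A -> ~A) -> (~A -> A): at the accessible world 2, 2 ||- A -> ~A but 2 ||-/- ~A -> A.
1: forces it.
2: does not force it — 2 ||-/- (A -> ~A) -> (~A -> A): already at 2 itself, 2 ||- A -> ~A but 2 ||-/- ~A -> A.
Worlds forcing the formula: {1}.

1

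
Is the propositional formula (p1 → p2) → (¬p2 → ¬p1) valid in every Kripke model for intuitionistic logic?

Yes

This is the forward direction of contraposition, which is intuitionistically derivable.
Assume p1 → p2 and ¬p2. If p1 held then p2 would follow, contradicting ¬p2; so ¬p1.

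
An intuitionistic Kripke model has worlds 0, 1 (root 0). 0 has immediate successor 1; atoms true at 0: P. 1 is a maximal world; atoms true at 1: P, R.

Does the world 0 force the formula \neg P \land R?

0 \nVdash \neg P \land R since 0 fails \neg P.

No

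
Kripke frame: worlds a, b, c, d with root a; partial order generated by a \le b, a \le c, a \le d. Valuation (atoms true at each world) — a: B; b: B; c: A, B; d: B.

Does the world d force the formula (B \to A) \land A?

No

d \nVdash (B \to A) \land A since d fails B \to A.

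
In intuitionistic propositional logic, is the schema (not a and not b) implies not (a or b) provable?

Yes

This is a constructively valid De Morgan direction (conjunction of negations to negated disjunction), which is intuitionistically derivable.
If both not a and not b hold at a world, no accessible world forces a or forces b, so none forces a or b.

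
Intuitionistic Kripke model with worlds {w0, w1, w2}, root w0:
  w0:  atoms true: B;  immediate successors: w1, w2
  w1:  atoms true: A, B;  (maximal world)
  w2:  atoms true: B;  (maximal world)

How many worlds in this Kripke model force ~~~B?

0

w0: does not force it — w0 ||-/- ~~~B since w0 is accessible from w0 and w0 ||- ~~B.
w1: does not force it — w1 ||-/- ~~~B since w1 is accessible from w1 and w1 ||- ~~B.
w2: does not force it — w2 ||-/- ~~~B since w2 is accessible from w2 and w2 ||- ~~B.
Worlds forcing the formula: { }.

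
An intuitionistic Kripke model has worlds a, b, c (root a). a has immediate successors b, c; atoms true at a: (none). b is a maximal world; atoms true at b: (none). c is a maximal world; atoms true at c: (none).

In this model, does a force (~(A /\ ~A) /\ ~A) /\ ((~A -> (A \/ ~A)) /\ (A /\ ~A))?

a ||-/- (~(A /\ ~A) /\ ~A) /\ ((~A -> (A \/ ~A)) /\ (A /\ ~A)) since a fails (~A -> (A \/ ~A)) /\ (A /\ ~A).

No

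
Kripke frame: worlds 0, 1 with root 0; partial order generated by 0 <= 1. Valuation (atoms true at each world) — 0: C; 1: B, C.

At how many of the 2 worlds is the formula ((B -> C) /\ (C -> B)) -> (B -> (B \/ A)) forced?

0: forces it.
1: forces it.
Worlds forcing the formula: {0, 1}.

2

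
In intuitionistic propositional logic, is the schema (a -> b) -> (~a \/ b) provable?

No

This is the material-implication-as-disjunction principle, which is not intuitionistically valid.
A Kripke countermodel: worlds w0, w1; order generated by w0 <= w1; atoms true at each world — w0:{}; w1:{a,b}.
w0 ||-/- (a -> b) -> (~a \/ b): already at w0 itself, w0 ||- a -> b but w0 ||-/- ~a \/ b.
w0 ||-/- ~a \/ b: neither disjunct is forced at w0.
w0 ||-/- ~a since w1 is accessible from w0 and w1 ||- a.
So the root w0 does not force the formula.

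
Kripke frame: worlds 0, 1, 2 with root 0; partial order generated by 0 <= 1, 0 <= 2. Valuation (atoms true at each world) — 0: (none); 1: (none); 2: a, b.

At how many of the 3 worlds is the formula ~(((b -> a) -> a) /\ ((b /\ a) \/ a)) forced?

0: does not force it — 0 ||-/- ~(((b -> a) -> a) /\ ((b /\ a) \/ a)) since 2 is accessible from 0 and 2 ||- ((b -> a) -> a) /\ ((b /\ a) \/ a).
1: forces it.
2: does not force it — 2 ||-/- ~(((b -> a) -> a) /\ ((b /\ a) \/ a)) since 2 is accessible from 2 and 2 ||- ((b -> a) -> a) /\ ((b /\ a) \/ a).
Worlds forcing the formula: {1}.

1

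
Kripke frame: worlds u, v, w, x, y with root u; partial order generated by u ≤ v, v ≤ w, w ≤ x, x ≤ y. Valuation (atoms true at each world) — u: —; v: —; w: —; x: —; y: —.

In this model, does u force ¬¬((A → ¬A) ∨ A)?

u ⊩ ¬¬((A → ¬A) ∨ A): no world accessible from u forces ¬((A → ¬A) ∨ A).

Yes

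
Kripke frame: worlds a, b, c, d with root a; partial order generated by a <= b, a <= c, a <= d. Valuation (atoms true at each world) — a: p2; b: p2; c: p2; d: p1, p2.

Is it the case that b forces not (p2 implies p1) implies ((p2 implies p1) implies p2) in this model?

Yes

b forces not (p2 implies p1) implies ((p2 implies p1) implies p2): every world accessible from b that forces not (p2 implies p1) (namely b) also forces (p2 implies p1) implies p2.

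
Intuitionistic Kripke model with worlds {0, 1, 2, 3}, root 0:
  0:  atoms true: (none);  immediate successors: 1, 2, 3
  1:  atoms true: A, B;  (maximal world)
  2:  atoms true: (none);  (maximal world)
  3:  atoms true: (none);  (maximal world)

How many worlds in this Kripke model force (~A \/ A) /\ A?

0: does not force it — 0 ||-/- (~A \/ A) /\ A since 0 fails ~A \/ A.
1: forces it.
2: does not force it — 2 ||-/- (~A \/ A) /\ A since 2 fails A.
3: does not force it.
Worlds forcing the formula: {1}.

1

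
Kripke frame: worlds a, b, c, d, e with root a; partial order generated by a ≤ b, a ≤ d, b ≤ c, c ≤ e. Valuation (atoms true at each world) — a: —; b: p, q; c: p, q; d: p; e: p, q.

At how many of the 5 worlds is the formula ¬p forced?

a: does not force it — a ⊮ ¬p since b is accessible from a and b ⊩ p.
b: does not force it — b ⊮ ¬p since b is accessible from b and b ⊩ p.
c: does not force it.
d: does not force it.
e: does not force it.
Worlds forcing the formula: { }.

0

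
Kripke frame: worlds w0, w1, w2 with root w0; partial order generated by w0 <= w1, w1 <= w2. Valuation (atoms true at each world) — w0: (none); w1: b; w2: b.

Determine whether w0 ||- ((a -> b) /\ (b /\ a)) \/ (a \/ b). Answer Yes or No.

w0 ||-/- ((a -> b) /\ (b /\ a)) \/ (a \/ b): neither disjunct is forced at w0.
w0 ||-/- (a -> b) /\ (b /\ a) since w0 fails b /\ a.

No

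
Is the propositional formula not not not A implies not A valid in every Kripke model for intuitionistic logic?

This is triple-negation reduction, which is intuitionistically derivable.
Assume not not not A and suppose A. Then not not A (double-negation introduction), contradicting not not not A. So not A.

Yes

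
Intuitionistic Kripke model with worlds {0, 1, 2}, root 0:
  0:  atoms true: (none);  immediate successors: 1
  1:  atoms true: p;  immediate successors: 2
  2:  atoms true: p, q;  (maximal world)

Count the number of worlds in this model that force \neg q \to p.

3

0: forces it.
1: forces it.
2: forces it.
Worlds forcing the formula: {0, 1, 2}.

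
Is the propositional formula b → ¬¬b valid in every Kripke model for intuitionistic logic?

Yes

This is double-negation introduction, which is intuitionistically derivable.
If a world forces b then every accessible world forces b (persistence), so none forces ¬b; hence ¬¬b.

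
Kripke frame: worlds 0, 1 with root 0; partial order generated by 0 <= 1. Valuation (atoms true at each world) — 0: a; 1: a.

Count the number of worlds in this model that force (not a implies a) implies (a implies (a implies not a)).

0

0: does not force it — 0 does not force (not a implies a) implies (a implies (a implies not a)): already at 0 itself, 0 forces not a implies a but 0 does not force a implies (a implies not a).
1: does not force it — 1 does not force (not a implies a) implies (a implies (a implies not a)): already at 1 itself, 1 forces not a implies a but 1 does not force a implies (a implies not a).
Worlds forcing the formula: { }.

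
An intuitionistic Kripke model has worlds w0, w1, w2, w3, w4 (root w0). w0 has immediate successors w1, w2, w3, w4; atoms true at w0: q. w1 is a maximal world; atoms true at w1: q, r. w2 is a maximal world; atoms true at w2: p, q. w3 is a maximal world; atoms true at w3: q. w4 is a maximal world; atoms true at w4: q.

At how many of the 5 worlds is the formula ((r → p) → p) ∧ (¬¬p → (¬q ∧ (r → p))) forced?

1

w0: does not force it — w0 ⊮ ((r → p) → p) ∧ (¬¬p → (¬q ∧ (r → p))) since w0 fails (r → p) → p.
w1: forces it.
w2: does not force it.
w3: does not force it.
w4: does not force it.
Worlds forcing the formula: {w1}.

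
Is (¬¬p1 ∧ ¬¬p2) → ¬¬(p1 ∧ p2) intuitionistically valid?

Yes

This is the distribution of double negation over conjunction, which is intuitionistically derivable.
Assume ¬¬p1, ¬¬p2, and ¬(p1 ∧ p2). From p1 we'd get ¬p2 (since p1 ∧ p2 is refuted), contradicting ¬¬p2; so ¬p1, contradicting ¬¬p1.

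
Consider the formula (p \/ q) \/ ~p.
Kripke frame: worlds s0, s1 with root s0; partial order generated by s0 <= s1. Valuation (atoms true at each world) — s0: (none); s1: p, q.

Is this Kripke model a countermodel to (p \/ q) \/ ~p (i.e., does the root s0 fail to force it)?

Yes

s0 ||-/- (p \/ q) \/ ~p: neither disjunct is forced at s0.
s0 ||-/- p \/ q: neither disjunct is forced at s0.
s0 lacks atom p, so s0 ||-/- p.
So the root s0 does not force (p \/ q) \/ ~p; the model is a countermodel.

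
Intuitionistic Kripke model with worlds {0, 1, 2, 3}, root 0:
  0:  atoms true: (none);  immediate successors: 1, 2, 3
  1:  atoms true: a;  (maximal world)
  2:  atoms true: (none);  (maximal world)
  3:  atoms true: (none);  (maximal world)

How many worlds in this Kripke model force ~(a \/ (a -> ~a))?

0: does not force it — 0 ||-/- ~(a \/ (a -> ~a)) since 1 is accessible from 0 and 1 ||- a \/ (a -> ~a).
1: does not force it — 1 ||-/- ~(a \/ (a -> ~a)) since 1 is accessible from 1 and 1 ||- a \/ (a -> ~a).
2: does not force it — 2 ||-/- ~(a \/ (a -> ~a)) since 2 is accessible from 2 and 2 ||- a \/ (a -> ~a).
3: does not force it.
Worlds forcing the formula: { }.

0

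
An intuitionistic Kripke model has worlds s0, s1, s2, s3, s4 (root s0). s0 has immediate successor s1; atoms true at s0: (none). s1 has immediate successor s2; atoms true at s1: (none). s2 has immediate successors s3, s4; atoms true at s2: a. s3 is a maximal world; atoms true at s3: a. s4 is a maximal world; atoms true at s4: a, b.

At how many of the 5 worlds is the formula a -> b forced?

1

s0: does not force it — s0 ||-/- a -> b: at the accessible world s2, s2 ||- a but s2 ||-/- b.
s1: does not force it — s1 ||-/- a -> b: at the accessible world s2, s2 ||- a but s2 ||-/- b.
s2: does not force it — s2 ||-/- a -> b: already at s2 itself, s2 ||- a but s2 ||-/- b.
s3: does not force it.
s4: forces it.
Worlds forcing the formula: {s4}.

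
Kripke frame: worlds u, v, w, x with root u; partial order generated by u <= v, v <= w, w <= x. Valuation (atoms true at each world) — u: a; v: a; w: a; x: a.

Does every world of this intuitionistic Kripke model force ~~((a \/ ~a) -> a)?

Yes

u ||- ~~((a \/ ~a) -> a): no world accessible from u forces ~((a \/ ~a) -> a).
Since the root u forces ~~((a \/ ~a) -> a) and forcing is persistent (monotone upward), every world forces it.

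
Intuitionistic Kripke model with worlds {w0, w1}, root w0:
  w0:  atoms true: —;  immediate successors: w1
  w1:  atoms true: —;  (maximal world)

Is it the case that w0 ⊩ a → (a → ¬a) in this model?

Yes

w0 ⊩ a → (a → ¬a) vacuously: no world accessible from w0 forces the antecedent a.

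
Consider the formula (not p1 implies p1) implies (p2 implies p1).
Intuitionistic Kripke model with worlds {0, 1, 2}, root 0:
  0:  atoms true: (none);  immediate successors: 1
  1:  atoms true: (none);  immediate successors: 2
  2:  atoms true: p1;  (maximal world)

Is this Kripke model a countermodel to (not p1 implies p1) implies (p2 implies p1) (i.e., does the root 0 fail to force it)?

0 forces (not p1 implies p1) implies (p2 implies p1): every world accessible from 0 that forces not p1 implies p1 (namely 0, 1, 2) also forces p2 implies p1.
So the root 0 forces (not p1 implies p1) implies (p2 implies p1); the model is not a countermodel.

No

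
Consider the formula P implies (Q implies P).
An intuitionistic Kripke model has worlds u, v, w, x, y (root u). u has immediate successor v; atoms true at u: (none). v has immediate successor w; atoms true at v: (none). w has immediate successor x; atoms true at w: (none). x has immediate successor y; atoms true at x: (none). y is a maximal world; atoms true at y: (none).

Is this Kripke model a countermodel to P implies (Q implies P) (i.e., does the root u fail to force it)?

u forces P implies (Q implies P) vacuously: no world accessible from u forces the antecedent P.
So the root u forces P implies (Q implies P); the model is not a countermodel.

No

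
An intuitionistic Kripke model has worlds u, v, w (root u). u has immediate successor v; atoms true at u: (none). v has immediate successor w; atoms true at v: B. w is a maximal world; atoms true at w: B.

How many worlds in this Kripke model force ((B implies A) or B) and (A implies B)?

2

u: does not force it — u does not force ((B implies A) or B) and (A implies B) since u fails (B implies A) or B.
v: forces it.
w: forces it.
Worlds forcing the formula: {v, w}.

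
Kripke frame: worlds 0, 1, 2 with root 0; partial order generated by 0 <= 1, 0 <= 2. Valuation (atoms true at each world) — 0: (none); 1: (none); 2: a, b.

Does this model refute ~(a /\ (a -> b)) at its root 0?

Yes

0 ||-/- ~(a /\ (a -> b)) since 2 is accessible from 0 and 2 ||- a /\ (a -> b).
2 ||- a /\ (a -> b) since 2 forces both conjuncts.
So the root 0 does not force ~(a /\ (a -> b)); the model is a countermodel.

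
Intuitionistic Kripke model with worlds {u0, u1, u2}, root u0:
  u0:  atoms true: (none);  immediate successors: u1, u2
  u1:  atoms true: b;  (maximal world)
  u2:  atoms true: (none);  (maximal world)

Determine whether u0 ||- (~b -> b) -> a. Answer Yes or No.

No

u0 ||-/- (~b -> b) -> a: at the accessible world u1, u1 ||- ~b -> b but u1 ||-/- a.
u1 lacks atom a, so u1 ||-/- a.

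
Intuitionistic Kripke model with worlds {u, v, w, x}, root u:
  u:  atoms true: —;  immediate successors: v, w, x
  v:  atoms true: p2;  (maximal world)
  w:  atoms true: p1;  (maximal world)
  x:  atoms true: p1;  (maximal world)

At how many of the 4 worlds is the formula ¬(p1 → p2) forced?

2

u: does not force it — u ⊮ ¬(p1 → p2) since v is accessible from u and v ⊩ p1 → p2.
v: does not force it — v ⊮ ¬(p1 → p2) since v is accessible from v and v ⊩ p1 → p2.
w: forces it.
x: forces it.
Worlds forcing the formula: {w, x}.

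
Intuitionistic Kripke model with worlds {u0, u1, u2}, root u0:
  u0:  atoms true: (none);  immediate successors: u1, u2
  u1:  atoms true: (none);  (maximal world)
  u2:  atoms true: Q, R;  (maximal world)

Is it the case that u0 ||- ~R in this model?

No

u0 ||-/- ~R since u2 is accessible from u0 and u2 ||- R.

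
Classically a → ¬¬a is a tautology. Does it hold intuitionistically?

Yes

This is double-negation introduction, which is intuitionistically derivable.
If a world forces a then every accessible world forces a (persistence), so none forces ¬a; hence ¬¬a.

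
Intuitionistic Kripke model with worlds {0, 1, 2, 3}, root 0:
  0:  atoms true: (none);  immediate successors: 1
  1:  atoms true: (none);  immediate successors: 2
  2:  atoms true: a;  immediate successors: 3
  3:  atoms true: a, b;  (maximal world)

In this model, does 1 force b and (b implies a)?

1 does not force b and (b implies a) since 1 fails b.

No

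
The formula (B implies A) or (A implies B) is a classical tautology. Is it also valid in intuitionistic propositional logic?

No

This is the Gödel–Dummett linearity axiom, which is not intuitionistically valid.
A Kripke countermodel: worlds w0, w1, w2; order generated by w0 <= w1, w0 <= w2; atoms true at each world — w0:{}; w1:{B}; w2:{A}.
w0 does not force (B implies A) or (A implies B): neither disjunct is forced at w0.
w0 does not force B implies A: at the accessible world w1, w1 forces B but w1 does not force A.
w1 lacks atom A, so w1 does not force A.
So the root w0 does not force the formula.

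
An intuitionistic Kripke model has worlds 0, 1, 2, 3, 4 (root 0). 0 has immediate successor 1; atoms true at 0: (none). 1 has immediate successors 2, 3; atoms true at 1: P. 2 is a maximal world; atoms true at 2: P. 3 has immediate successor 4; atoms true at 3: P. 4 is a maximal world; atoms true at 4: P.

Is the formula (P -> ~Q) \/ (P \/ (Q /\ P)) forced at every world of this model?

0 ||- (P -> ~Q) \/ (P \/ (Q /\ P)) via the disjunct P -> ~Q.
Since the root 0 forces (P -> ~Q) \/ (P \/ (Q /\ P)) and forcing is persistent (monotone upward), every world forces it.

Yes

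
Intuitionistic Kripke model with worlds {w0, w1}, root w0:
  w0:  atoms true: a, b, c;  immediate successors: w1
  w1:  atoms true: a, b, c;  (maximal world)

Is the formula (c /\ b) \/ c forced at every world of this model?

w0 ||- (c /\ b) \/ c via the disjunct c /\ b.
Since the root w0 forces (c /\ b) \/ c and forcing is persistent (monotone upward), every world forces it.

Yes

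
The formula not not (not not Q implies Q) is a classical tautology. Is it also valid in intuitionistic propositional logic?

This is the double negation of double-negation elimination, which is intuitionistically derivable.
By Glivenko's theorem the double negation of any classical propositional tautology is intuitionistically provable; not not Q implies Q is classically a tautology.

Yes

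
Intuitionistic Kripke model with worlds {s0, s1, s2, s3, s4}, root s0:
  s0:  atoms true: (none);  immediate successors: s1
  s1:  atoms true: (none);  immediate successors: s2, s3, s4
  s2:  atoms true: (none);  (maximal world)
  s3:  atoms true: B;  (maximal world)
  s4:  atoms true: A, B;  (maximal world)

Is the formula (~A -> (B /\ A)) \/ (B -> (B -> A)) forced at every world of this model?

No

Not every world: s0 ||-/- (~A -> (B /\ A)) \/ (B -> (B -> A)).
s0 ||-/- (~A -> (B /\ A)) \/ (B -> (B -> A)): neither disjunct is forced at s0.
s0 ||-/- ~A -> (B /\ A): at the accessible world s2, s2 ||- ~A but s2 ||-/- B /\ A.
s2 ||-/- B /\ A since s2 fails B.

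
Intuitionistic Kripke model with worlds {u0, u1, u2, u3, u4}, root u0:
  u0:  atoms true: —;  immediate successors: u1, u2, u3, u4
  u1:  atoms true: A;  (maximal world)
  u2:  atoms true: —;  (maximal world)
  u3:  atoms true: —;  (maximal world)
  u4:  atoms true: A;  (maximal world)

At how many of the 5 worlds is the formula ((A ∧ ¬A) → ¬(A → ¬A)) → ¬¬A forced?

2

u0: does not force it — u0 ⊮ ((A ∧ ¬A) → ¬(A → ¬A)) → ¬¬A: already at u0 itself, u0 ⊩ (A ∧ ¬A) → ¬(A → ¬A) but u0 ⊮ ¬¬A.
u1: forces it.
u2: does not force it — u2 ⊮ ((A ∧ ¬A) → ¬(A → ¬A)) → ¬¬A: already at u2 itself, u2 ⊩ (A ∧ ¬A) → ¬(A → ¬A) but u2 ⊮ ¬¬A.
u3: does not force it — u3 ⊮ ((A ∧ ¬A) → ¬(A → ¬A)) → ¬¬A: already at u3 itself, u3 ⊩ (A ∧ ¬A) → ¬(A → ¬A) but u3 ⊮ ¬¬A.
u4: forces it.
Worlds forcing the formula: {u1, u4}.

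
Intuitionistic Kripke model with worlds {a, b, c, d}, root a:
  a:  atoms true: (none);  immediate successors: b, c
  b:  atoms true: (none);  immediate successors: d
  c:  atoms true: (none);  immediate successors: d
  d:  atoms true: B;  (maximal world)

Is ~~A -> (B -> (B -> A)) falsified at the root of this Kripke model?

No

a ||- ~~A -> (B -> (B -> A)) vacuously: no world accessible from a forces the antecedent ~~A.
So the root a forces ~~A -> (B -> (B -> A)); the model is not a countermodel.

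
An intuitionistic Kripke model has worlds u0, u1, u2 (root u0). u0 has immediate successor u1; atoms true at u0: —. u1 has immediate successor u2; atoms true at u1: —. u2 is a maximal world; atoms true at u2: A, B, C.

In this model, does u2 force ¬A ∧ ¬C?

u2 ⊮ ¬A ∧ ¬C since u2 fails ¬A.

No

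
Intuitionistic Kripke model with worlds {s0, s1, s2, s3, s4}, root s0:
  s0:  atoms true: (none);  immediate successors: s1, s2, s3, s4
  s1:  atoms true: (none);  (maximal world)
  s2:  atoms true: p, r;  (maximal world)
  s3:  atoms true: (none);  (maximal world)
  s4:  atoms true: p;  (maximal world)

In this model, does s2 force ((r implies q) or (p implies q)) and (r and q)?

s2 does not force ((r implies q) or (p implies q)) and (r and q) since s2 fails (r implies q) or (p implies q).

No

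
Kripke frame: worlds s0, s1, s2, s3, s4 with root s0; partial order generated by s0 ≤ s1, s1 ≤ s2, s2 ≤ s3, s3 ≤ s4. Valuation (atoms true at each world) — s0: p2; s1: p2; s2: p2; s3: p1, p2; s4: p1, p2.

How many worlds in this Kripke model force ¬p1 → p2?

5

s0: forces it.
s1: forces it.
s2: forces it.
s3: forces it.
s4: forces it.
Worlds forcing the formula: {s0, s1, s2, s3, s4}.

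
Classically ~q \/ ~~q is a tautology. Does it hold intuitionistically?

No

This is the weak law of excluded middle, which is not intuitionistically valid.
A Kripke countermodel: worlds u, v, w; order generated by u <= v, u <= w; atoms true at each world — u:{}; v:{q}; w:{}.
u ||-/- ~q \/ ~~q: neither disjunct is forced at u.
u ||-/- ~q since v is accessible from u and v ||- q.
So the root u does not force the formula.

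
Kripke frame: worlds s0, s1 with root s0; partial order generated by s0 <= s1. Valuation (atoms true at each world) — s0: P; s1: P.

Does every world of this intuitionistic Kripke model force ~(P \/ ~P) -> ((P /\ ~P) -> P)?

s0 ||- ~(P \/ ~P) -> ((P /\ ~P) -> P) vacuously: no world accessible from s0 forces the antecedent ~(P \/ ~P).
Since the root s0 forces ~(P \/ ~P) -> ((P /\ ~P) -> P) and forcing is persistent (monotone upward), every world forces it.

Yes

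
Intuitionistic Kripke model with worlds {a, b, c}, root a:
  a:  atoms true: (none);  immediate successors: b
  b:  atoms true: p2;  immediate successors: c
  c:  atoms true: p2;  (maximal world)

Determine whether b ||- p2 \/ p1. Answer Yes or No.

b ||- p2 \/ p1 via the disjunct p2.

Yes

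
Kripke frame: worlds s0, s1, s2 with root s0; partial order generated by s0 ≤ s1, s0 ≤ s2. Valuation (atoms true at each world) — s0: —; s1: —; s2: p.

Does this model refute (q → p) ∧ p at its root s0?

s0 ⊮ (q → p) ∧ p since s0 fails p.
So the root s0 does not force (q → p) ∧ p; the model is a countermodel.

Yes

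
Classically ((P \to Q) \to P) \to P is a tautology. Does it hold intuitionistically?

This is Peirce's law, which is not intuitionistically valid.
A Kripke countermodel: worlds w0, w1; order generated by w0 \le w1; atoms true at each world — w0:{}; w1:{P}.
w0 \nVdash ((P \to Q) \to P) \to P: already at w0 itself, w0 \Vdash (P \to Q) \to P but w0 \nVdash P.
w0 lacks atom P, so w0 \nVdash P.
So the root w0 does not force the formula.

No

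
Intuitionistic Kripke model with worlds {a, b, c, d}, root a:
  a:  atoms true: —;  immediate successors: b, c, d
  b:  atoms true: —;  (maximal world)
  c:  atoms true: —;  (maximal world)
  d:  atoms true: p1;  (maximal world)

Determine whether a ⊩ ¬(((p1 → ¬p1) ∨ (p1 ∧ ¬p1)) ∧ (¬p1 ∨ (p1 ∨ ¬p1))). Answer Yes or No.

a ⊮ ¬(((p1 → ¬p1) ∨ (p1 ∧ ¬p1)) ∧ (¬p1 ∨ (p1 ∨ ¬p1))) since b is accessible from a and b ⊩ ((p1 → ¬p1) ∨ (p1 ∧ ¬p1)) ∧ (¬p1 ∨ (p1 ∨ ¬p1)).
b ⊩ ((p1 → ¬p1) ∨ (p1 ∧ ¬p1)) ∧ (¬p1 ∨ (p1 ∨ ¬p1)) since b forces both conjuncts.

No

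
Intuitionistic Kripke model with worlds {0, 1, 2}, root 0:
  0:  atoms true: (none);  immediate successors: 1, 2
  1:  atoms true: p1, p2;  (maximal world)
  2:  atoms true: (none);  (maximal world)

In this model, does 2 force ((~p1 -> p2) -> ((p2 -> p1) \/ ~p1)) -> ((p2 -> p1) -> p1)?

No

2 ||-/- ((~p1 -> p2) -> ((p2 -> p1) \/ ~p1)) -> ((p2 -> p1) -> p1): already at 2 itself, 2 ||- (~p1 -> p2) -> ((p2 -> p1) \/ ~p1) but 2 ||-/- (p2 -> p1) -> p1.
2 ||-/- (p2 -> p1) -> p1: already at 2 itself, 2 ||- p2 -> p1 but 2 ||-/- p1.
2 lacks atom p1, so 2 ||-/- p1.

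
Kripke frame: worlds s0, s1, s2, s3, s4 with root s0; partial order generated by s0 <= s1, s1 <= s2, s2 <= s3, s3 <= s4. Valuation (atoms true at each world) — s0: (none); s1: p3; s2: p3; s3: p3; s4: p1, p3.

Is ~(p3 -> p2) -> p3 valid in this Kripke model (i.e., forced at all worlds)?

Not every world: s0 ||-/- ~(p3 -> p2) -> p3.
s0 ||-/- ~(p3 -> p2) -> p3: already at s0 itself, s0 ||- ~(p3 -> p2) but s0 ||-/- p3.
s0 lacks atom p3, so s0 ||-/- p3.

No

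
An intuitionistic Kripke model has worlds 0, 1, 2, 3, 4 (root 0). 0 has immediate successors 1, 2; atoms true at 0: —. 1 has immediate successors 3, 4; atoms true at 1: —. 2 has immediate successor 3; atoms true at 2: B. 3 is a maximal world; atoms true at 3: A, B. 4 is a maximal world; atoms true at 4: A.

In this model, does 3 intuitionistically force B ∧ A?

3 ⊩ B ∧ A since 3 forces both conjuncts.

Yes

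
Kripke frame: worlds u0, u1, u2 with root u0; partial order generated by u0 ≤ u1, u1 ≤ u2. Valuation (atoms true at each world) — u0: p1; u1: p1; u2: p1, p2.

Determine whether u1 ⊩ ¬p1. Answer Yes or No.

No

u1 ⊮ ¬p1 since u1 is accessible from u1 and u1 ⊩ p1.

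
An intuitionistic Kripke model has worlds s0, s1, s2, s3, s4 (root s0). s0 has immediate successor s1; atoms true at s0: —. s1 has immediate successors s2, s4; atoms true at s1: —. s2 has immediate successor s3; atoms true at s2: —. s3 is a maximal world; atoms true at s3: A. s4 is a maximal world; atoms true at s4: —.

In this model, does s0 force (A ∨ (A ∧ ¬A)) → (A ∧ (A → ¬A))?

s0 ⊮ (A ∨ (A ∧ ¬A)) → (A ∧ (A → ¬A)): at the accessible world s3, s3 ⊩ A ∨ (A ∧ ¬A) but s3 ⊮ A ∧ (A → ¬A).
s3 ⊮ A ∧ (A → ¬A) since s3 fails A → ¬A.

No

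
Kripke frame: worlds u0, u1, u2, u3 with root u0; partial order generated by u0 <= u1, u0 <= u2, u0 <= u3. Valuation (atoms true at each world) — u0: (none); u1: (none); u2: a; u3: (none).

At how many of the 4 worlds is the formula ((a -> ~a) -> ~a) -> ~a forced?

2

u0: does not force it — u0 ||-/- ((a -> ~a) -> ~a) -> ~a: already at u0 itself, u0 ||- (a -> ~a) -> ~a but u0 ||-/- ~a.
u1: forces it.
u2: does not force it — u2 ||-/- ((a -> ~a) -> ~a) -> ~a: already at u2 itself, u2 ||- (a -> ~a) -> ~a but u2 ||-/- ~a.
u3: forces it.
Worlds forcing the formula: {u1, u3}.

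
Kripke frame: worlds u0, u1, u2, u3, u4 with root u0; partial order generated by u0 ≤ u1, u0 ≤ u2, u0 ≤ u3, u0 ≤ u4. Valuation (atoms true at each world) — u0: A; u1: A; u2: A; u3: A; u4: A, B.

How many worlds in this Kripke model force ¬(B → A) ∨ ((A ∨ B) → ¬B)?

3

u0: does not force it — u0 ⊮ ¬(B → A) ∨ ((A ∨ B) → ¬B): neither disjunct is forced at u0.
u1: forces it.
u2: forces it.
u3: forces it.
u4: does not force it — u4 ⊮ ¬(B → A) ∨ ((A ∨ B) → ¬B): neither disjunct is forced at u4.
Worlds forcing the formula: {u1, u2, u3}.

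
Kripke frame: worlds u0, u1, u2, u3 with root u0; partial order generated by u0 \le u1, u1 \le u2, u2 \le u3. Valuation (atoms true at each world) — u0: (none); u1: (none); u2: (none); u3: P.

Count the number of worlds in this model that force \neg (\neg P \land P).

u0: forces it.
u1: forces it.
u2: forces it.
u3: forces it.
Worlds forcing the formula: {u0, u1, u2, u3}.

4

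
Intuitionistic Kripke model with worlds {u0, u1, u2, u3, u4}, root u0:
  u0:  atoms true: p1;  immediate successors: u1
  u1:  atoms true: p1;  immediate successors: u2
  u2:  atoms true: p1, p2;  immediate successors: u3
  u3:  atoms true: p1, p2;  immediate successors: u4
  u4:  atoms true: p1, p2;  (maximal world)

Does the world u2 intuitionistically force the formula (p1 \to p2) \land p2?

u2 \Vdash (p1 \to p2) \land p2 since u2 forces both conjuncts.

Yes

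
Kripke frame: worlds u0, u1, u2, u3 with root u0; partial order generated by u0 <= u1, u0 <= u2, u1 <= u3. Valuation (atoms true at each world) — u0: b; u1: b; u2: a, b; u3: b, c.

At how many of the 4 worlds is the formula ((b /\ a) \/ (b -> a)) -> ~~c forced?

u0: does not force it — u0 ||-/- ((b /\ a) \/ (b -> a)) -> ~~c: at the accessible world u2, u2 ||- (b /\ a) \/ (b -> a) but u2 ||-/- ~~c.
u1: forces it.
u2: does not force it.
u3: forces it.
Worlds forcing the formula: {u1, u3}.

2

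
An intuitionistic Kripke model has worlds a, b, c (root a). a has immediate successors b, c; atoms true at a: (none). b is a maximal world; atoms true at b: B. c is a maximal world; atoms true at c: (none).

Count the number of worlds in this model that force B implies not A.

a: forces it.
b: forces it.
c: forces it.
Worlds forcing the formula: {a, b, c}.

3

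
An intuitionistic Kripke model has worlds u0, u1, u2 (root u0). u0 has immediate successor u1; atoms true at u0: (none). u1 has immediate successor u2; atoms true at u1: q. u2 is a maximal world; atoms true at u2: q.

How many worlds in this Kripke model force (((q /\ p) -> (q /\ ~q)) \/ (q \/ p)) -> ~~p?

0

u0: does not force it — u0 ||-/- (((q /\ p) -> (q /\ ~q)) \/ (q \/ p)) -> ~~p: already at u0 itself, u0 ||- ((q /\ p) -> (q /\ ~q)) \/ (q \/ p) but u0 ||-/- ~~p.
u1: does not force it — u1 ||-/- (((q /\ p) -> (q /\ ~q)) \/ (q \/ p)) -> ~~p: already at u1 itself, u1 ||- ((q /\ p) -> (q /\ ~q)) \/ (q \/ p) but u1 ||-/- ~~p.
u2: does not force it — u2 ||-/- (((q /\ p) -> (q /\ ~q)) \/ (q \/ p)) -> ~~p: already at u2 itself, u2 ||- ((q /\ p) -> (q /\ ~q)) \/ (q \/ p) but u2 ||-/- ~~p.
Worlds forcing the formula: { }.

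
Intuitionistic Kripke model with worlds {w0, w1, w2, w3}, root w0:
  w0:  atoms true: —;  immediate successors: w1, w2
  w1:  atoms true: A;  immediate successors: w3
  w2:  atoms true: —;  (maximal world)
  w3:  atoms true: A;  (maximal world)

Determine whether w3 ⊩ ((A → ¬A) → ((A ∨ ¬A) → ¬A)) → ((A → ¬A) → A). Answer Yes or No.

Yes

w3 ⊩ ((A → ¬A) → ((A ∨ ¬A) → ¬A)) → ((A → ¬A) → A): every world accessible from w3 that forces (A → ¬A) → ((A ∨ ¬A) → ¬A) (namely w3) also forces (A → ¬A) → A.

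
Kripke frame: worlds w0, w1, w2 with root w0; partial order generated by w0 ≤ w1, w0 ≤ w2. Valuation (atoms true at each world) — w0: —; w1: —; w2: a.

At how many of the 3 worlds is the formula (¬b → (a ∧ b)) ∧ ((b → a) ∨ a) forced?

0

w0: does not force it — w0 ⊮ (¬b → (a ∧ b)) ∧ ((b → a) ∨ a) since w0 fails ¬b → (a ∧ b).
w1: does not force it — w1 ⊮ (¬b → (a ∧ b)) ∧ ((b → a) ∨ a) since w1 fails ¬b → (a ∧ b).
w2: does not force it — w2 ⊮ (¬b → (a ∧ b)) ∧ ((b → a) ∨ a) since w2 fails ¬b → (a ∧ b).
Worlds forcing the formula: { }.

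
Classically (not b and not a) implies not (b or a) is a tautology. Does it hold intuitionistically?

This is a constructively valid De Morgan direction (conjunction of negations to negated disjunction), which is intuitionistically derivable.
If both not b and not a hold at a world, no accessible world forces b or forces a, so none forces b or a.

Yes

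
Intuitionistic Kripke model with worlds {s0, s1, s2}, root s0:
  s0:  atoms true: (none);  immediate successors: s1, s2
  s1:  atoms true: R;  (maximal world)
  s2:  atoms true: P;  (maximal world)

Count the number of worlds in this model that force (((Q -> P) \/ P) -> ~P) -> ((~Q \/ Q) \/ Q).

3

s0: forces it.
s1: forces it.
s2: forces it.
Worlds forcing the formula: {s0, s1, s2}.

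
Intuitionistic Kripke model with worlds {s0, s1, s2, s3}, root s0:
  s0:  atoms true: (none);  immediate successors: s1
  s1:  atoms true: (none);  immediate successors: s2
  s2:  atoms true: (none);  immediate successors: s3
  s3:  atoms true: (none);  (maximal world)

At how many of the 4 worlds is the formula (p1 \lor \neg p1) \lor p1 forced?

4

s0: forces it.
s1: forces it.
s2: forces it.
s3: forces it.
Worlds forcing the formula: {s0, s1, s2, s3}.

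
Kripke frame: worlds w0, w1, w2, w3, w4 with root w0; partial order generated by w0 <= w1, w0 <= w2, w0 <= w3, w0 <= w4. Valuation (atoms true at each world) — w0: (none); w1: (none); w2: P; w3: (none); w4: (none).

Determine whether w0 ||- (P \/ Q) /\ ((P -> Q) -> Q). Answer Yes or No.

w0 ||-/- (P \/ Q) /\ ((P -> Q) -> Q) since w0 fails P \/ Q.

No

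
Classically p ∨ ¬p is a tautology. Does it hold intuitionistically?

No

This is the law of excluded middle, which is not intuitionistically valid.
A Kripke countermodel: worlds u0, u1; order generated by u0 ≤ u1; atoms true at each world — u0:{}; u1:{p}.
u0 ⊮ p ∨ ¬p: neither disjunct is forced at u0.
u0 lacks atom p, so u0 ⊮ p.
So the root u0 does not force the formula.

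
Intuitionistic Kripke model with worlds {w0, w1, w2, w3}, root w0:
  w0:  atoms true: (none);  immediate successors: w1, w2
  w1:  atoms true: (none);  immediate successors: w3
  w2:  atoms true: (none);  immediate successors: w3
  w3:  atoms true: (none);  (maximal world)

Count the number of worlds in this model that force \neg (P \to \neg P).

w0: does not force it — w0 \nVdash \neg (P \to \neg P) since w0 is accessible from w0 and w0 \Vdash P \to \neg P.
w1: does not force it.
w2: does not force it.
w3: does not force it.
Worlds forcing the formula: { }.

0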